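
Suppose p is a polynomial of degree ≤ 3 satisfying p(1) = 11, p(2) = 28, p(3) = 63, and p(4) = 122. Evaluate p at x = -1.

Write p(x) = ax^3 + bx^2 + cx + d. Substituting each data point gives a linear system:
  a + b + c + d = 11
  8a + 4b + 2c + d = 28
  27a + 9b + 3c + d = 63
  64a + 16b + 4c + d = 122
Solving the system yields a = 1, b = 3, c = 1, d = 6.
So p(x) = x³ + 3x² + x + 6.
Then p(-1) = 7.

7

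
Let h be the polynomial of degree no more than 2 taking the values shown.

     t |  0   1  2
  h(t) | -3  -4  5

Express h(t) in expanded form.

h(t) = 5t^2 - 6t - 3

Using the Lagrange interpolation formula with nodes 0, 1, 2:
  L_0(t) = (t - 1)(t - 2) / 2
  L_1(t) = t(t - 2) / -1
  L_2(t) = t(t - 1) / 2
Then h(t) = -3·L_0(t) - 4·L_1(t) + 5·L_2(t).
Expanding and collecting terms gives h(t) = 5t^2 - 6t - 3.
Check: h(1) = -4. ✓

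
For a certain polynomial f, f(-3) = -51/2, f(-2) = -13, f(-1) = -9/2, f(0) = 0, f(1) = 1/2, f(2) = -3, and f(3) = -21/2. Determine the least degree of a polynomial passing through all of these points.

2

Forward differences of the values at t = -3, -2, -1, 0, 1, 2, 3:
  f  : -51/2  -13  -9/2  0  1/2  -3  -21/2
  Δ  : 25/2  17/2  9/2  1/2  -7/2  -15/2
  Δ^2: -4  -4  -4  -4  -4
  Δ^3: 0  0  0  0
  Δ^4: 0  0  0
  Δ^5: 0  0
  Δ^6: 0
The second differences are constant (-4) and nonzero, while all higher differences vanish, so the minimal degree is 2.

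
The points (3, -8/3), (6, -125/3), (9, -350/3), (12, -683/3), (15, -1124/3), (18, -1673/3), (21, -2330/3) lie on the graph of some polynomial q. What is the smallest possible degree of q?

Forward differences of the values at s = 3, 6, 9, 12, 15, 18, 21:
  q  : -8/3  -125/3  -350/3  -683/3  -1124/3  -1673/3  -2330/3
  Δ  : -39  -75  -111  -147  -183  -219
  Δ^2: -36  -36  -36  -36  -36
  Δ^3: 0  0  0  0
  Δ^4: 0  0  0
  Δ^5: 0  0
  Δ^6: 0
The second differences are constant (-36) and nonzero, while all higher differences vanish, so the minimal degree is 2.

2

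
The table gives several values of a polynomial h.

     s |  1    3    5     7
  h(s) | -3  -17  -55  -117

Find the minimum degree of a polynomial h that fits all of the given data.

2

Forward differences of the values at s = 1, 3, 5, 7:
  h  : -3  -17  -55  -117
  Δ  : -14  -38  -62
  Δ^2: -24  -24
  Δ^3: 0
The second differences are constant (-24) and nonzero, while all higher differences vanish, so the minimal degree is 2.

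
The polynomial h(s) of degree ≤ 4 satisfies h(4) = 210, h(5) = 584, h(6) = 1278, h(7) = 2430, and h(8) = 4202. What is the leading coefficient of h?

1

Write h(s) = as^4 + bs^3 + cs^2 + ds + e. Substituting each data point gives a linear system:
  256a + 64b + 16c + 4d + e = 210
  625a + 125b + 25c + 5d + e = 584
  1296a + 216b + 36c + 6d + e = 1278
  2401a + 343b + 49c + 7d + e = 2430
  4096a + 512b + 64c + 8d + e = 4202
Solving the system yields a = 1, b = 1, c = -6, d = -2, e = -6.
So h(s) = s⁴ + s³ - 6s² - 2s - 6.
The leading coefficient is 1.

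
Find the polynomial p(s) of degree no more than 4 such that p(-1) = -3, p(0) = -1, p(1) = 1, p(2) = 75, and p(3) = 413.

Write p(s) = as^4 + bs^3 + cs^2 + ds + e. Substituting each data point gives a linear system:
  a - b + c - d + e = -3
  e = -1
  a + b + c + d + e = 1
  16a + 8b + 4c + 2d + e = 75
  81a + 27b + 9c + 3d + e = 413
Solving the system yields a = 5, b = 2, c = -5, d = 0, e = -1.
So p(s) = 5s^4 + 2s^3 - 5s^2 - 1.
Check: p(1) = 1. ✓

p(s) = 5s^4 + 2s^3 - 5s^2 - 1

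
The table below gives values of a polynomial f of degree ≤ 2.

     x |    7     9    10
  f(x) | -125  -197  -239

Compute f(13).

-389

Write f(x) = ax^2 + bx + c. Substituting each data point gives a linear system:
  49a + 7b + c = -125
  81a + 9b + c = -197
  100a + 10b + c = -239
Solving the system yields a = -2, b = -4, c = 1.
So f(x) = -2x^2 - 4x + 1.
Then f(13) = -389.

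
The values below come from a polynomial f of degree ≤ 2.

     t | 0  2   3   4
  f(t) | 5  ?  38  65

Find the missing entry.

19

The 3 known points determine the degree-2 polynomial uniquely.
Write f(t) = at^2 + bt + c. Substituting each data point gives a linear system:
  c = 5
  9a + 3b + c = 38
  16a + 4b + c = 65
Solving the system yields a = 4, b = -1, c = 5.
So f(t) = 4t^2 - t + 5.
Then f(2) = 19.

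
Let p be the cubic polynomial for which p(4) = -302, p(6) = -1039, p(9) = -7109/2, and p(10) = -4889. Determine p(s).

Write p(s) = as^3 + bs^2 + cs + d. Substituting each data point gives a linear system:
  64a + 16b + 4c + d = -302
  216a + 36b + 6c + d = -1039
  729a + 81b + 9c + d = -7109/2
  1000a + 100b + 10c + d = -4889
Solving the system yields a = -5, b = 1, c = 3/2, d = -4.
So p(s) = -5s^3 + s^2 + (3/2)s - 4.
Check: p(4) = -302. ✓

p(s) = -5s^3 + s^2 + (3/2)s - 4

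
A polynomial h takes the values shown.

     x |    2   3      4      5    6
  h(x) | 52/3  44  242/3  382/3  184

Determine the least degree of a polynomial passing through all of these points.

Forward differences of the values at x = 2, 3, 4, 5, 6:
  h  : 52/3  44  242/3  382/3  184
  Δ  : 80/3  110/3  140/3  170/3
  Δ^2: 10  10  10
  Δ^3: 0  0
  Δ^4: 0
The second differences are constant (10) and nonzero, while all higher differences vanish, so the minimal degree is 2.

2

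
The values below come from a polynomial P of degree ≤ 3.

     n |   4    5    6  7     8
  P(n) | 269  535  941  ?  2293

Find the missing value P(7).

1517

On equispaced nodes a degree-3 polynomial has vanishing fourth forward difference, so
  P(4) - 4·P(5) + 6·P(6) - 4·P(7) + P(8) = 0.
Substituting the known values and solving for P(7):
  -4·P(7) = -6068
  P(7) = 1517.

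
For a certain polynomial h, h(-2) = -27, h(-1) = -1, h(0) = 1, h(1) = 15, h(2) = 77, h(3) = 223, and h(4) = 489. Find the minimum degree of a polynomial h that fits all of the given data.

3

Forward differences of the values at s = -2, -1, 0, 1, 2, 3, 4:
  h  : -27  -1  1  15  77  223  489
  Δ  : 26  2  14  62  146  266
  Δ^2: -24  12  48  84  120
  Δ^3: 36  36  36  36
  Δ^4: 0  0  0
  Δ^5: 0  0
  Δ^6: 0
The third differences are constant (36) and nonzero, while all higher differences vanish, so the minimal degree is 3.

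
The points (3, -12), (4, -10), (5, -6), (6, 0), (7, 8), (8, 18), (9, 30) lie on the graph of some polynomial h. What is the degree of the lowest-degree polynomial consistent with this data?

2

Forward differences of the values at n = 3, 4, 5, 6, 7, 8, 9:
  h  : -12  -10  -6  0  8  18  30
  Δ  : 2  4  6  8  10  12
  Δ^2: 2  2  2  2  2
  Δ^3: 0  0  0  0
  Δ^4: 0  0  0
  Δ^5: 0  0
  Δ^6: 0
The second differences are constant (2) and nonzero, while all higher differences vanish, so the minimal degree is 2.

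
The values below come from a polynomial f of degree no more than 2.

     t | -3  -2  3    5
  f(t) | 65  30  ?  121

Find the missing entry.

The 3 known points determine the degree-2 polynomial uniquely.
Write f(t) = at^2 + bt + c. Substituting each data point gives a linear system:
  9a - 3b + c = 65
  4a - 2b + c = 30
  25a + 5b + c = 121
Solving the system yields a = 6, b = -5, c = -4.
So f(t) = 6t^2 - 5t - 4.
Then f(3) = 35.

35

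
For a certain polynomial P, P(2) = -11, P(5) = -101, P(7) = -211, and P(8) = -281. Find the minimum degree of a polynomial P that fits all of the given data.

2

Divided differences on the nodes 2, 5, 7, 8:
  order 0: -11  -101  -211  -281
  order 1: -30  -55  -70
  order 2: -5  -5
  order 3: 0
The order-2 divided differences are all -5 (nonzero) and every higher order vanishes, so the data lies on a polynomial of degree exactly 2.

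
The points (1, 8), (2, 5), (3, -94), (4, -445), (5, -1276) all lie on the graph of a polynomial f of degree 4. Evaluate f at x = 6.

Using the Lagrange interpolation formula with nodes 1, 2, 3, 4, 5:
  L_0(x) = (x - 2)(x - 3)(x - 4)(x - 5) / 24
  L_1(x) = (x - 1)(x - 3)(x - 4)(x - 5) / -6
  L_2(x) = (x - 1)(x - 2)(x - 4)(x - 5) / 4
  L_3(x) = (x - 1)(x - 2)(x - 3)(x - 5) / -6
  L_4(x) = (x - 1)(x - 2)(x - 3)(x - 4) / 24
Then f(x) = 8·L_0(x) + 5·L_1(x) - 94·L_2(x) - 445·L_3(x) - 1276·L_4(x).
Expanding and collecting terms gives f(x) = -3x^4 + 4x^3 + 3x^2 + 5x - 1.
Evaluating at x = 6: f(6) = -2887.

-2887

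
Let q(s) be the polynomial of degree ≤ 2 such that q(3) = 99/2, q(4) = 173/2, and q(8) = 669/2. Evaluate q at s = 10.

Using the Lagrange interpolation formula with nodes 3, 4, 8:
  L_0(s) = (s - 4)(s - 8) / 5
  L_1(s) = (s - 3)(s - 8) / -4
  L_2(s) = (s - 3)(s - 4) / 20
Then q(s) = 99/2·L_0(s) + 173/2·L_1(s) + 669/2·L_2(s).
Expanding and collecting terms gives q(s) = 5s^2 + 2s - 3/2.
Evaluating at s = 10: q(10) = 1037/2.

1037/2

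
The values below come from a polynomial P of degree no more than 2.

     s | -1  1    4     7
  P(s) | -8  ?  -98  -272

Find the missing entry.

-14

The 3 known points determine the degree-2 polynomial uniquely.
Write P(s) = as^2 + bs + c. Substituting each data point gives a linear system:
  a - b + c = -8
  16a + 4b + c = -98
  49a + 7b + c = -272
Solving the system yields a = -5, b = -3, c = -6.
So P(s) = -5s^2 - 3s - 6.
Then P(1) = -14.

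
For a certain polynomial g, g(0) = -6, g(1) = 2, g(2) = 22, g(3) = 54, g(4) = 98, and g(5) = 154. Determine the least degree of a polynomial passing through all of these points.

Forward differences of the values at t = 0, 1, 2, 3, 4, 5:
  g  : -6  2  22  54  98  154
  Δ  : 8  20  32  44  56
  Δ^2: 12  12  12  12
  Δ^3: 0  0  0
  Δ^4: 0  0
  Δ^5: 0
The second differences are constant (12) and nonzero, while all higher differences vanish, so the minimal degree is 2.

2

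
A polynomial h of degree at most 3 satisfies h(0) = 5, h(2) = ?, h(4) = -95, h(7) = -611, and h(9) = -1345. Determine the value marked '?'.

The 4 known points determine the degree-3 polynomial uniquely.
Write h(x) = ax^3 + bx^2 + cx + d. Substituting each data point gives a linear system:
  d = 5
  64a + 16b + 4c + d = -95
  343a + 49b + 7c + d = -611
  729a + 81b + 9c + d = -1345
Solving the system yields a = -2, b = 1, c = 3, d = 5.
So h(x) = -2x³ + x² + 3x + 5.
Then h(2) = -1.

-1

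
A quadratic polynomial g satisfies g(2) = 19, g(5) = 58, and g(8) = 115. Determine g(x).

Write g(x) = ax^2 + bx + c. Substituting each data point gives a linear system:
  4a + 2b + c = 19
  25a + 5b + c = 58
  64a + 8b + c = 115
Solving the system yields a = 1, b = 6, c = 3.
So g(x) = x^2 + 6x + 3.
Check: g(2) = 19. ✓

g(x) = x^2 + 6x + 3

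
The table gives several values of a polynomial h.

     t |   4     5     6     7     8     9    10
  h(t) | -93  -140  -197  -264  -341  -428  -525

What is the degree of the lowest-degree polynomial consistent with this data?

Forward differences of the values at t = 4, 5, 6, 7, 8, 9, 10:
  h  : -93  -140  -197  -264  -341  -428  -525
  Δ  : -47  -57  -67  -77  -87  -97
  Δ^2: -10  -10  -10  -10  -10
  Δ^3: 0  0  0  0
  Δ^4: 0  0  0
  Δ^5: 0  0
  Δ^6: 0
The second differences are constant (-10) and nonzero, while all higher differences vanish, so the minimal degree is 2.

2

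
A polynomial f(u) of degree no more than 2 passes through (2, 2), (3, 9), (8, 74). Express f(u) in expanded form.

f(u) = u^2 + 2u - 6

Write f(u) = au^2 + bu + c. Substituting each data point gives a linear system:
  4a + 2b + c = 2
  9a + 3b + c = 9
  64a + 8b + c = 74
Solving the system yields a = 1, b = 2, c = -6.
So f(u) = u² + 2u - 6.
Check: f(2) = 2. ✓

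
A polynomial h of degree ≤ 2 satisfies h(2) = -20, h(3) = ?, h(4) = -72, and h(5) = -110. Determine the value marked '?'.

On equispaced nodes a degree-2 polynomial has vanishing third forward difference, so
  - h(2) + 3·h(3) - 3·h(4) + h(5) = 0.
Substituting the known values and solving for h(3):
  3·h(3) = -126
  h(3) = -42.

-42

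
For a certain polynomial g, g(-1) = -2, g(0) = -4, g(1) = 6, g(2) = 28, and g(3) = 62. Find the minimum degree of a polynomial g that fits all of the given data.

Forward differences of the values at s = -1, 0, 1, 2, 3:
  g  : -2  -4  6  28  62
  Δ  : -2  10  22  34
  Δ^2: 12  12  12
  Δ^3: 0  0
  Δ^4: 0
The second differences are constant (12) and nonzero, while all higher differences vanish, so the minimal degree is 2.

2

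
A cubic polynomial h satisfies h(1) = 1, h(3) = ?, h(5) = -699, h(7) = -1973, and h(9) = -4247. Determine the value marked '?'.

The 4 known points determine the degree-3 polynomial uniquely.
Write h(x) = ax^3 + bx^2 + cx + d. Substituting each data point gives a linear system:
  a + b + c + d = 1
  125a + 25b + 5c + d = -699
  343a + 49b + 7c + d = -1973
  729a + 81b + 9c + d = -4247
Solving the system yields a = -6, b = 1, c = 5, d = 1.
So h(x) = -6x^3 + x^2 + 5x + 1.
Then h(3) = -137.

-137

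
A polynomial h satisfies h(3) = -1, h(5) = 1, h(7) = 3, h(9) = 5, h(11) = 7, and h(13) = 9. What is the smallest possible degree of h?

1

Forward differences of the values at s = 3, 5, 7, 9, 11, 13:
  h  : -1  1  3  5  7  9
  Δ  : 2  2  2  2  2
  Δ^2: 0  0  0  0
  Δ^3: 0  0  0
  Δ^4: 0  0
  Δ^5: 0
The first differences are constant (2) and nonzero, while all higher differences vanish, so the minimal degree is 1.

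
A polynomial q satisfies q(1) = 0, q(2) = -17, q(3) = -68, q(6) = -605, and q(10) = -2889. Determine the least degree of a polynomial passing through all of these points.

Divided differences on the nodes 1, 2, 3, 6, 10:
  order 0: 0  -17  -68  -605  -2889
  order 1: -17  -51  -179  -571
  order 2: -17  -32  -56
  order 3: -3  -3
  order 4: 0
The order-3 divided differences are all -3 (nonzero) and every higher order vanishes, so the data lies on a polynomial of degree exactly 3.

3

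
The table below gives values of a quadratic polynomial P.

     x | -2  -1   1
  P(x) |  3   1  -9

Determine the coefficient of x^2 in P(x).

-1

Write P(x) = ax^2 + bx + c. Substituting each data point gives a linear system:
  4a - 2b + c = 3
  a - b + c = 1
  a + b + c = -9
Solving the system yields a = -1, b = -5, c = -3.
So P(x) = -x^2 - 5x - 3.
The leading coefficient is -1.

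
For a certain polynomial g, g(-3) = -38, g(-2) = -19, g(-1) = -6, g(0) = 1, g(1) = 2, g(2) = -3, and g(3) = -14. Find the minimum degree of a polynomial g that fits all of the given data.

2

Forward differences of the values at s = -3, -2, -1, 0, 1, 2, 3:
  g  : -38  -19  -6  1  2  -3  -14
  Δ  : 19  13  7  1  -5  -11
  Δ^2: -6  -6  -6  -6  -6
  Δ^3: 0  0  0  0
  Δ^4: 0  0  0
  Δ^5: 0  0
  Δ^6: 0
The second differences are constant (-6) and nonzero, while all higher differences vanish, so the minimal degree is 2.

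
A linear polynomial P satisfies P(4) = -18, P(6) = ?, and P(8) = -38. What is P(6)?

-28

The 2 known points determine the degree-1 polynomial uniquely.
Write P(n) = an + b. Substituting each data point gives a linear system:
  4a + b = -18
  8a + b = -38
Solving the system yields a = -5, b = 2.
So P(n) = -5n + 2.
Then P(6) = -28.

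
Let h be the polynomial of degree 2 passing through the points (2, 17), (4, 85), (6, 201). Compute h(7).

Using the Lagrange interpolation formula with nodes 2, 4, 6:
  L_0(u) = (u - 4)(u - 6) / 8
  L_1(u) = (u - 2)(u - 6) / -4
  L_2(u) = (u - 2)(u - 4) / 8
Then h(u) = 17·L_0(u) + 85·L_1(u) + 201·L_2(u).
Expanding and collecting terms gives h(u) = 6u^2 - 2u - 3.
Evaluating at u = 7: h(7) = 277.

277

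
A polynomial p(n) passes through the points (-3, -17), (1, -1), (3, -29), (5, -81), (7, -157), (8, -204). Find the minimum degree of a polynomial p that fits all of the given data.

2

Divided differences on the nodes -3, 1, 3, 5, 7, 8:
  order 0: -17  -1  -29  -81  -157  -204
  order 1: 4  -14  -26  -38  -47
  order 2: -3  -3  -3  -3
  order 3: 0  0  0
  order 4: 0  0
  order 5: 0
The order-2 divided differences are all -3 (nonzero) and every higher order vanishes, so the data lies on a polynomial of degree exactly 2.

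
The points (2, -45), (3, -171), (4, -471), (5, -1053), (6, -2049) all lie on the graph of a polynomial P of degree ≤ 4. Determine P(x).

Using the Lagrange interpolation formula with nodes 2, 3, 4, 5, 6:
  L_0(x) = (x - 3)(x - 4)(x - 5)(x - 6) / 24
  L_1(x) = (x - 2)(x - 4)(x - 5)(x - 6) / -6
  L_2(x) = (x - 2)(x - 3)(x - 5)(x - 6) / 4
  L_3(x) = (x - 2)(x - 3)(x - 4)(x - 6) / -6
  L_4(x) = (x - 2)(x - 3)(x - 4)(x - 5) / 24
Then P(x) = -45·L_0(x) - 171·L_1(x) - 471·L_2(x) - 1053·L_3(x) - 2049·L_4(x).
Expanding and collecting terms gives P(x) = -x⁴ - 4x³ + 4x² - 5x - 3.
Check: P(2) = -45. ✓

P(x) = -x^4 - 4x^3 + 4x^2 - 5x - 3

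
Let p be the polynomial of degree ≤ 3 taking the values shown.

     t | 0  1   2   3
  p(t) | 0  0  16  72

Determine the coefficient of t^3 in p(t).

4

Write p(t) = at^3 + bt^2 + ct + d. Substituting each data point gives a linear system:
  d = 0
  a + b + c + d = 0
  8a + 4b + 2c + d = 16
  27a + 9b + 3c + d = 72
Solving the system yields a = 4, b = -4, c = 0, d = 0.
So p(t) = 4t³ - 4t².
The leading coefficient is 4.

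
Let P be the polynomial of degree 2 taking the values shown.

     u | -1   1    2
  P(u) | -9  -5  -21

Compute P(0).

-1

Write P(u) = au^2 + bu + c. Substituting each data point gives a linear system:
  a - b + c = -9
  a + b + c = -5
  4a + 2b + c = -21
Solving the system yields a = -6, b = 2, c = -1.
So P(u) = -6u^2 + 2u - 1.
Then P(0) = -1.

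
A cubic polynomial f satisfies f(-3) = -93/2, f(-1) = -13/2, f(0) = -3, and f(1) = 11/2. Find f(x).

f(x) = 2x^3 + (5/2)x^2 + 4x - 3

Write f(x) = ax^3 + bx^2 + cx + d. Substituting each data point gives a linear system:
  -27a + 9b - 3c + d = -93/2
  -a + b - c + d = -13/2
  d = -3
  a + b + c + d = 11/2
Solving the system yields a = 2, b = 5/2, c = 4, d = -3.
So f(x) = 2x^3 + (5/2)x^2 + 4x - 3.
Check: f(0) = -3. ✓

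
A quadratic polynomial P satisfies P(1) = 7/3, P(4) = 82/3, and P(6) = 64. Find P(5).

131/3

Using the Lagrange interpolation formula with nodes 1, 4, 6:
  L_0(t) = (t - 4)(t - 6) / 15
  L_1(t) = (t - 1)(t - 6) / -6
  L_2(t) = (t - 1)(t - 4) / 10
Then P(t) = 7/3·L_0(t) + 82/3·L_1(t) + 64·L_2(t).
Expanding and collecting terms gives P(t) = 2t^2 - (5/3)t + 2.
Evaluating at t = 5: P(5) = 131/3.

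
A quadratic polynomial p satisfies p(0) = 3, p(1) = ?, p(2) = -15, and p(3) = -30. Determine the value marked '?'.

The 3 known points determine the degree-2 polynomial uniquely.
Write p(t) = at^2 + bt + c. Substituting each data point gives a linear system:
  c = 3
  4a + 2b + c = -15
  9a + 3b + c = -30
Solving the system yields a = -2, b = -5, c = 3.
So p(t) = -2t^2 - 5t + 3.
Then p(1) = -4.

-4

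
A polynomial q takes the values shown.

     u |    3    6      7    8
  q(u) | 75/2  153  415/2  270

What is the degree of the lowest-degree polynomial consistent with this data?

2

Divided differences on the nodes 3, 6, 7, 8:
  order 0: 75/2  153  415/2  270
  order 1: 77/2  109/2  125/2
  order 2: 4  4
  order 3: 0
The order-2 divided differences are all 4 (nonzero) and every higher order vanishes, so the data lies on a polynomial of degree exactly 2.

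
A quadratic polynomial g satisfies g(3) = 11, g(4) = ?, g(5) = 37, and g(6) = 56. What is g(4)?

22

On equispaced nodes a degree-2 polynomial has vanishing third forward difference, so
  - g(3) + 3·g(4) - 3·g(5) + g(6) = 0.
Substituting the known values and solving for g(4):
  3·g(4) = 66
  g(4) = 22.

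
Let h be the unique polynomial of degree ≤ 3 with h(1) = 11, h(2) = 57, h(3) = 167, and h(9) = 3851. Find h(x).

Write h(x) = ax^3 + bx^2 + cx + d. Substituting each data point gives a linear system:
  a + b + c + d = 11
  8a + 4b + 2c + d = 57
  27a + 9b + 3c + d = 167
  729a + 81b + 9c + d = 3851
Solving the system yields a = 5, b = 2, c = 5, d = -1.
So h(x) = 5x³ + 2x² + 5x - 1.
Check: h(3) = 167. ✓

h(x) = 5x^3 + 2x^2 + 5x - 1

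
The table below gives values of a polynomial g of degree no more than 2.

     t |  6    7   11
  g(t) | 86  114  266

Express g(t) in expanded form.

g(t) = 2t^2 + 2t + 2

Using the Lagrange interpolation formula with nodes 6, 7, 11:
  L_0(t) = (t - 7)(t - 11) / 5
  L_1(t) = (t - 6)(t - 11) / -4
  L_2(t) = (t - 6)(t - 7) / 20
Then g(t) = 86·L_0(t) + 114·L_1(t) + 266·L_2(t).
Expanding and collecting terms gives g(t) = 2t² + 2t + 2.
Check: g(7) = 114. ✓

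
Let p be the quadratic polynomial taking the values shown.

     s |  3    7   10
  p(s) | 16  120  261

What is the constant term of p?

1

Write p(s) = as^2 + bs + c. Substituting each data point gives a linear system:
  9a + 3b + c = 16
  49a + 7b + c = 120
  100a + 10b + c = 261
Solving the system yields a = 3, b = -4, c = 1.
So p(s) = 3s^2 - 4s + 1.
The constant term is 1.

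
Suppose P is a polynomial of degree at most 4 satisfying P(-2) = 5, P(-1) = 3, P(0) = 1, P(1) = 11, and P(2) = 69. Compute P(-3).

Forward differences of the values at n = -2, -1, 0, 1, 2:
  P  : 5  3  1  11  69
  Δ  : -2  -2  10  58
  Δ^2: 0  12  48
  Δ^3: 12  36
  Δ^4: 24
The fourth differences are constant, confirming degree 4.
Interpolating (Newton forward form) and evaluating at n = -3 gives P(-3) = 19.

19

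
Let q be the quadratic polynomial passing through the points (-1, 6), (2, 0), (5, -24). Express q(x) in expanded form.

Using the Lagrange interpolation formula with nodes -1, 2, 5:
  L_0(x) = (x - 2)(x - 5) / 18
  L_1(x) = (x + 1)(x - 5) / -9
  L_2(x) = (x + 1)(x - 2) / 18
Then q(x) = 6·L_0(x) + 0·L_1(x) - 24·L_2(x).
Expanding and collecting terms gives q(x) = -x² - x + 6.
Check: q(-1) = 6. ✓

q(x) = -x^2 - x + 6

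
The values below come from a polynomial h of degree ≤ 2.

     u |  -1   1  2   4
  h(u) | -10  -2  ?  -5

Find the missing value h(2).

The 3 known points determine the degree-2 polynomial uniquely.
Write h(u) = au^2 + bu + c. Substituting each data point gives a linear system:
  a - b + c = -10
  a + b + c = -2
  16a + 4b + c = -5
Solving the system yields a = -1, b = 4, c = -5.
So h(u) = -u^2 + 4u - 5.
Then h(2) = -1.

-1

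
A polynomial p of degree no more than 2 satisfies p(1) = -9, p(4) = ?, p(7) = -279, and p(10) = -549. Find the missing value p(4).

The 3 known points determine the degree-2 polynomial uniquely.
Write p(s) = as^2 + bs + c. Substituting each data point gives a linear system:
  a + b + c = -9
  49a + 7b + c = -279
  100a + 10b + c = -549
Solving the system yields a = -5, b = -5, c = 1.
So p(s) = -5s² - 5s + 1.
Then p(4) = -99.

-99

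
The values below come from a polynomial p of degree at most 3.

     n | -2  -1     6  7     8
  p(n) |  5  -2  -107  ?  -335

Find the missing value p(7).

-202

The 4 known points determine the degree-3 polynomial uniquely.
Write p(n) = an^3 + bn^2 + cn + d. Substituting each data point gives a linear system:
  -8a + 4b - 2c + d = 5
  -a + b - c + d = -2
  216a + 36b + 6c + d = -107
  512a + 64b + 8c + d = -335
Solving the system yields a = -1, b = 2, c = 6, d = 1.
So p(n) = -n³ + 2n² + 6n + 1.
Then p(7) = -202.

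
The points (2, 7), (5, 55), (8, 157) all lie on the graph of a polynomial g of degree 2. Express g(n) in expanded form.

Write g(n) = an^2 + bn + c. Substituting each data point gives a linear system:
  4a + 2b + c = 7
  25a + 5b + c = 55
  64a + 8b + c = 157
Solving the system yields a = 3, b = -5, c = 5.
So g(n) = 3n² - 5n + 5.
Check: g(5) = 55. ✓

g(n) = 3n^2 - 5n + 5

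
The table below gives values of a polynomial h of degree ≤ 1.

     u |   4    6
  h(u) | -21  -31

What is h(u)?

Write h(u) = au + b. Substituting each data point gives a linear system:
  4a + b = -21
  6a + b = -31
Solving the system yields a = -5, b = -1.
So h(u) = -5u - 1.
Check: h(4) = -21. ✓

h(u) = -5u - 1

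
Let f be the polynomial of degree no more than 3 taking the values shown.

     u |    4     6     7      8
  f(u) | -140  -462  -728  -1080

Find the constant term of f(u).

Write f(u) = au^3 + bu^2 + cu + d. Substituting each data point gives a linear system:
  64a + 16b + 4c + d = -140
  216a + 36b + 6c + d = -462
  343a + 49b + 7c + d = -728
  512a + 64b + 8c + d = -1080
Solving the system yields a = -2, b = -1, c = 1, d = 0.
So f(u) = -2u^3 - u^2 + u.
The constant term is 0.

0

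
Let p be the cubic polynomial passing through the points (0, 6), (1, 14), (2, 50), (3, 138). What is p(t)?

Using the Lagrange interpolation formula with nodes 0, 1, 2, 3:
  L_0(t) = (t - 1)(t - 2)(t - 3) / -6
  L_1(t) = t(t - 2)(t - 3) / 2
  L_2(t) = t(t - 1)(t - 3) / -2
  L_3(t) = t(t - 1)(t - 2) / 6
Then p(t) = 6·L_0(t) + 14·L_1(t) + 50·L_2(t) + 138·L_3(t).
Expanding and collecting terms gives p(t) = 4t³ + 2t² + 2t + 6.
Check: p(1) = 14. ✓

p(t) = 4t^3 + 2t^2 + 2t + 6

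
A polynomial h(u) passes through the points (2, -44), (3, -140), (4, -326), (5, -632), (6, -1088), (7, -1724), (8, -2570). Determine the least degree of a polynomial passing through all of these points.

3

Forward differences of the values at u = 2, 3, 4, 5, 6, 7, 8:
  h  : -44  -140  -326  -632  -1088  -1724  -2570
  Δ  : -96  -186  -306  -456  -636  -846
  Δ^2: -90  -120  -150  -180  -210
  Δ^3: -30  -30  -30  -30
  Δ^4: 0  0  0
  Δ^5: 0  0
  Δ^6: 0
The third differences are constant (-30) and nonzero, while all higher differences vanish, so the minimal degree is 3.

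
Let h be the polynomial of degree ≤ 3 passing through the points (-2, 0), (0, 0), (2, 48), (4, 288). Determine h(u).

Write h(u) = au^3 + bu^2 + cu + d. Substituting each data point gives a linear system:
  -8a + 4b - 2c + d = 0
  d = 0
  8a + 4b + 2c + d = 48
  64a + 16b + 4c + d = 288
Solving the system yields a = 3, b = 6, c = 0, d = 0.
So h(u) = 3u³ + 6u².
Check: h(4) = 288. ✓

h(u) = 3u^3 + 6u^2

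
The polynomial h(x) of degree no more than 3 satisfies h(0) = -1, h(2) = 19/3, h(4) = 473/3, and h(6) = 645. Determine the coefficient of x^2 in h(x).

-6

Write h(x) = ax^3 + bx^2 + cx + d. Substituting each data point gives a linear system:
  d = -1
  8a + 4b + 2c + d = 19/3
  64a + 16b + 4c + d = 473/3
  216a + 36b + 6c + d = 645
Solving the system yields a = 4, b = -6, c = -1/3, d = -1.
So h(x) = 4x³ - 6x² - (1/3)x - 1.
The coefficient of x^2 is -6.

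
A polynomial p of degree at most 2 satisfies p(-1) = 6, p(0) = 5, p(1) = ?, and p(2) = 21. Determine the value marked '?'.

On equispaced nodes a degree-2 polynomial has vanishing third forward difference, so
  - p(-1) + 3·p(0) - 3·p(1) + p(2) = 0.
Substituting the known values and solving for p(1):
  -3·p(1) = -30
  p(1) = 10.

10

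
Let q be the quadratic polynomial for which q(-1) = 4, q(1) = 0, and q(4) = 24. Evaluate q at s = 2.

Write q(s) = as^2 + bs + c. Substituting each data point gives a linear system:
  a - b + c = 4
  a + b + c = 0
  16a + 4b + c = 24
Solving the system yields a = 2, b = -2, c = 0.
So q(s) = 2s^2 - 2s.
Then q(2) = 4.

4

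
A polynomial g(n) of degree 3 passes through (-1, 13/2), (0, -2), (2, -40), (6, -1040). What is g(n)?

Write g(n) = an^3 + bn^2 + cn + d. Substituting each data point gives a linear system:
  -a + b - c + d = 13/2
  d = -2
  8a + 4b + 2c + d = -40
  216a + 36b + 6c + d = -1040
Solving the system yields a = -5, b = 3/2, c = -2, d = -2.
So g(n) = -5n³ + (3/2)n² - 2n - 2.
Check: g(-1) = 13/2. ✓

g(n) = -5n^3 + (3/2)n^2 - 2n - 2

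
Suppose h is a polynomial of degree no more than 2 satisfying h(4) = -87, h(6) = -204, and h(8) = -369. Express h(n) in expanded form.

Using the Lagrange interpolation formula with nodes 4, 6, 8:
  L_0(n) = (n - 6)(n - 8) / 8
  L_1(n) = (n - 4)(n - 8) / -4
  L_2(n) = (n - 4)(n - 6) / 8
Then h(n) = -87·L_0(n) - 204·L_1(n) - 369·L_2(n).
Expanding and collecting terms gives h(n) = -6n² + (3/2)n + 3.
Check: h(8) = -369. ✓

h(n) = -6n^2 + (3/2)n + 3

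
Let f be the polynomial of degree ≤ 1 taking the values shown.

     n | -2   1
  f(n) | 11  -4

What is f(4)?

Using the Lagrange interpolation formula with nodes -2, 1:
  L_0(n) = (n - 1) / -3
  L_1(n) = (n + 2) / 3
Then f(n) = 11·L_0(n) - 4·L_1(n).
Expanding and collecting terms gives f(n) = -5n + 1.
Evaluating at n = 4: f(4) = -19.

-19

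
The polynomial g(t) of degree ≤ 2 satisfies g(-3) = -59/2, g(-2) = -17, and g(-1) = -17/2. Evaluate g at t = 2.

Write g(t) = at^2 + bt + c. Substituting each data point gives a linear system:
  9a - 3b + c = -59/2
  4a - 2b + c = -17
  a - b + c = -17/2
Solving the system yields a = -2, b = 5/2, c = -4.
So g(t) = -2t² + (5/2)t - 4.
Then g(2) = -7.

-7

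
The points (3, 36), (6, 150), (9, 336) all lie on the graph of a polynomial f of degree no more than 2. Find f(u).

Using the Lagrange interpolation formula with nodes 3, 6, 9:
  L_0(u) = (u - 6)(u - 9) / 18
  L_1(u) = (u - 3)(u - 9) / -9
  L_2(u) = (u - 3)(u - 6) / 18
Then f(u) = 36·L_0(u) + 150·L_1(u) + 336·L_2(u).
Expanding and collecting terms gives f(u) = 4u^2 + 2u - 6.
Check: f(3) = 36. ✓

f(u) = 4u^2 + 2u - 6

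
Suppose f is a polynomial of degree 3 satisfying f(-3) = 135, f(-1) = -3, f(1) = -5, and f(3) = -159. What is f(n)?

Write f(n) = an^3 + bn^2 + cn + d. Substituting each data point gives a linear system:
  -27a + 9b - 3c + d = 135
  -a + b - c + d = -3
  a + b + c + d = -5
  27a + 9b + 3c + d = -159
Solving the system yields a = -6, b = -1, c = 5, d = -3.
So f(n) = -6n^3 - n^2 + 5n - 3.
Check: f(-3) = 135. ✓

f(n) = -6n^3 - n^2 + 5n - 3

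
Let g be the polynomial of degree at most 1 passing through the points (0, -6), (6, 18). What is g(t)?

g(t) = 4t - 6

Using the Lagrange interpolation formula with nodes 0, 6:
  L_0(t) = (t - 6) / -6
  L_1(t) = t / 6
Then g(t) = -6·L_0(t) + 18·L_1(t).
Expanding and collecting terms gives g(t) = 4t - 6.
Check: g(6) = 18. ✓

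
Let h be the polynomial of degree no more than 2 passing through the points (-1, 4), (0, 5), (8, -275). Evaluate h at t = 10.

Write h(t) = at^2 + bt + c. Substituting each data point gives a linear system:
  a - b + c = 4
  c = 5
  64a + 8b + c = -275
Solving the system yields a = -4, b = -3, c = 5.
So h(t) = -4t^2 - 3t + 5.
Then h(10) = -425.

-425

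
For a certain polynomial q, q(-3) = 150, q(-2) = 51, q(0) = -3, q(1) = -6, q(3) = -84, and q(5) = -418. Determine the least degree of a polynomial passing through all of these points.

Divided differences on the nodes -3, -2, 0, 1, 3, 5:
  order 0: 150  51  -3  -6  -84  -418
  order 1: -99  -27  -3  -39  -167
  order 2: 24  8  -12  -32
  order 3: -4  -4  -4
  order 4: 0  0
  order 5: 0
The order-3 divided differences are all -4 (nonzero) and every higher order vanishes, so the data lies on a polynomial of degree exactly 3.

3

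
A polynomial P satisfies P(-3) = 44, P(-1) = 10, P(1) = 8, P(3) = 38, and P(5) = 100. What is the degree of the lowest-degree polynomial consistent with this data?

Forward differences of the values at n = -3, -1, 1, 3, 5:
  P  : 44  10  8  38  100
  Δ  : -34  -2  30  62
  Δ^2: 32  32  32
  Δ^3: 0  0
  Δ^4: 0
The second differences are constant (32) and nonzero, while all higher differences vanish, so the minimal degree is 2.

2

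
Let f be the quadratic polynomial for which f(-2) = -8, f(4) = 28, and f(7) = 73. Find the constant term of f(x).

Write f(x) = ax^2 + bx + c. Substituting each data point gives a linear system:
  4a - 2b + c = -8
  16a + 4b + c = 28
  49a + 7b + c = 73
Solving the system yields a = 1, b = 4, c = -4.
So f(x) = x^2 + 4x - 4.
The constant term is -4.

-4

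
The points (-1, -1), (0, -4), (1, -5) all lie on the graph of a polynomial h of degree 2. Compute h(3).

Write h(u) = au^2 + bu + c. Substituting each data point gives a linear system:
  a - b + c = -1
  c = -4
  a + b + c = -5
Solving the system yields a = 1, b = -2, c = -4.
So h(u) = u^2 - 2u - 4.
Then h(3) = -1.

-1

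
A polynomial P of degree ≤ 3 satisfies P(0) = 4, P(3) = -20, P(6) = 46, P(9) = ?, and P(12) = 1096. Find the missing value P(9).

364

On equispaced nodes a degree-3 polynomial has vanishing fourth forward difference, so
  P(0) - 4·P(3) + 6·P(6) - 4·P(9) + P(12) = 0.
Substituting the known values and solving for P(9):
  -4·P(9) = -1456
  P(9) = 364.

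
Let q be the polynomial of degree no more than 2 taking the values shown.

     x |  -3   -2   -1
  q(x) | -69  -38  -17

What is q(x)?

q(x) = -5x^2 + 6x - 6

Write q(x) = ax^2 + bx + c. Substituting each data point gives a linear system:
  9a - 3b + c = -69
  4a - 2b + c = -38
  a - b + c = -17
Solving the system yields a = -5, b = 6, c = -6.
So q(x) = -5x^2 + 6x - 6.
Check: q(-3) = -69. ✓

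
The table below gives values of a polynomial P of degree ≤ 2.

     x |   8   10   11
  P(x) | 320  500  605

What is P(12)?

Using the Lagrange interpolation formula with nodes 8, 10, 11:
  L_0(x) = (x - 10)(x - 11) / 6
  L_1(x) = (x - 8)(x - 11) / -2
  L_2(x) = (x - 8)(x - 10) / 3
Then P(x) = 320·L_0(x) + 500·L_1(x) + 605·L_2(x).
Expanding and collecting terms gives P(x) = 5x^2.
Evaluating at x = 12: P(12) = 720.

720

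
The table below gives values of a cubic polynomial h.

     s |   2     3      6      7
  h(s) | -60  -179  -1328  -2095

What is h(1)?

-13

Write h(s) = as^3 + bs^2 + cs + d. Substituting each data point gives a linear system:
  8a + 4b + 2c + d = -60
  27a + 9b + 3c + d = -179
  216a + 36b + 6c + d = -1328
  343a + 49b + 7c + d = -2095
Solving the system yields a = -6, b = 0, c = -5, d = -2.
So h(s) = -6s^3 - 5s - 2.
Then h(1) = -13.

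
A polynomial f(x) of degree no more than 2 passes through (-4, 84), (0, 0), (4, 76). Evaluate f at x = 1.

Write f(x) = ax^2 + bx + c. Substituting each data point gives a linear system:
  16a - 4b + c = 84
  c = 0
  16a + 4b + c = 76
Solving the system yields a = 5, b = -1, c = 0.
So f(x) = 5x^2 - x.
Then f(1) = 4.

4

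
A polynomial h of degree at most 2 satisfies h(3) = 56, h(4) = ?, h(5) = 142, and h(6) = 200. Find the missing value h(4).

On equispaced nodes a degree-2 polynomial has vanishing third forward difference, so
  - h(3) + 3·h(4) - 3·h(5) + h(6) = 0.
Substituting the known values and solving for h(4):
  3·h(4) = 282
  h(4) = 94.

94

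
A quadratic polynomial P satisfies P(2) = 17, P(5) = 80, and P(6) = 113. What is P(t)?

Using the Lagrange interpolation formula with nodes 2, 5, 6:
  L_0(t) = (t - 5)(t - 6) / 12
  L_1(t) = (t - 2)(t - 6) / -3
  L_2(t) = (t - 2)(t - 5) / 4
Then P(t) = 17·L_0(t) + 80·L_1(t) + 113·L_2(t).
Expanding and collecting terms gives P(t) = 3t^2 + 5.
Check: P(2) = 17. ✓

P(t) = 3t^2 + 5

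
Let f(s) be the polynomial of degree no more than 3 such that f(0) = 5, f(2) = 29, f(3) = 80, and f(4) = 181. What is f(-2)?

Write f(s) = as^3 + bs^2 + cs + d. Substituting each data point gives a linear system:
  d = 5
  8a + 4b + 2c + d = 29
  27a + 9b + 3c + d = 80
  64a + 16b + 4c + d = 181
Solving the system yields a = 3, b = -2, c = 4, d = 5.
So f(s) = 3s³ - 2s² + 4s + 5.
Then f(-2) = -35.

-35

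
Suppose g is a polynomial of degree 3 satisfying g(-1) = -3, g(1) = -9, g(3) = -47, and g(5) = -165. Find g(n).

Write g(n) = an^3 + bn^2 + cn + d. Substituting each data point gives a linear system:
  -a + b - c + d = -3
  a + b + c + d = -9
  27a + 9b + 3c + d = -47
  125a + 25b + 5c + d = -165
Solving the system yields a = -1, b = -1, c = -2, d = -5.
So g(n) = -n³ - n² - 2n - 5.
Check: g(3) = -47. ✓

g(n) = -n^3 - n^2 - 2n - 5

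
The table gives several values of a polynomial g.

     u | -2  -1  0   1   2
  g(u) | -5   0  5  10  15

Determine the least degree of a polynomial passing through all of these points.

1

Forward differences of the values at u = -2, -1, 0, 1, 2:
  g  : -5  0  5  10  15
  Δ  : 5  5  5  5
  Δ^2: 0  0  0
  Δ^3: 0  0
  Δ^4: 0
The first differences are constant (5) and nonzero, while all higher differences vanish, so the minimal degree is 1.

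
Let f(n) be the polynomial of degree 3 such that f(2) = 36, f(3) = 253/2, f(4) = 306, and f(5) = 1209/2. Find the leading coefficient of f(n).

5

Write f(n) = an^3 + bn^2 + cn + d. Substituting each data point gives a linear system:
  8a + 4b + 2c + d = 36
  27a + 9b + 3c + d = 253/2
  64a + 16b + 4c + d = 306
  125a + 25b + 5c + d = 1209/2
Solving the system yields a = 5, b = -1/2, c = -2, d = 2.
So f(n) = 5n^3 - (1/2)n^2 - 2n + 2.
The leading coefficient is 5.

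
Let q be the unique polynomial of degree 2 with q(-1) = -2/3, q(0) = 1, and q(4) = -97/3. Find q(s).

q(s) = -2s^2 - (1/3)s + 1

Write q(s) = as^2 + bs + c. Substituting each data point gives a linear system:
  a - b + c = -2/3
  c = 1
  16a + 4b + c = -97/3
Solving the system yields a = -2, b = -1/3, c = 1.
So q(s) = -2s^2 - (1/3)s + 1.
Check: q(-1) = -2/3. ✓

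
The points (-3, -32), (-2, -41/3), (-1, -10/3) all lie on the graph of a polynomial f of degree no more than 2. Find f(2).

Write f(t) = at^2 + bt + c. Substituting each data point gives a linear system:
  9a - 3b + c = -32
  4a - 2b + c = -41/3
  a - b + c = -10/3
Solving the system yields a = -4, b = -5/3, c = -1.
So f(t) = -4t^2 - (5/3)t - 1.
Then f(2) = -61/3.

-61/3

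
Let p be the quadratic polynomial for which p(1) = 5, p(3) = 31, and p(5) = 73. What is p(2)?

16

Forward differences of the values at s = 1, 3, 5:
  p  : 5  31  73
  Δ  : 26  42
  Δ^2: 16
The second differences are constant, confirming degree 2.
Interpolating (Newton forward form) and evaluating at s = 2 gives p(2) = 16.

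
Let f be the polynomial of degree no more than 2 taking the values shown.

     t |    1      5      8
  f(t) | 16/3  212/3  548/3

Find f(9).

232

Write f(t) = at^2 + bt + c. Substituting each data point gives a linear system:
  a + b + c = 16/3
  25a + 5b + c = 212/3
  64a + 8b + c = 548/3
Solving the system yields a = 3, b = -5/3, c = 4.
So f(t) = 3t^2 - (5/3)t + 4.
Then f(9) = 232.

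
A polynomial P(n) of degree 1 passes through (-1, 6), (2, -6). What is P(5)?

Using the Lagrange interpolation formula with nodes -1, 2:
  L_0(n) = (n - 2) / -3
  L_1(n) = (n + 1) / 3
Then P(n) = 6·L_0(n) - 6·L_1(n).
Expanding and collecting terms gives P(n) = -4n + 2.
Evaluating at n = 5: P(5) = -18.

-18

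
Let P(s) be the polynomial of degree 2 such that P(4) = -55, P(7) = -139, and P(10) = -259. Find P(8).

-175

Write P(s) = as^2 + bs + c. Substituting each data point gives a linear system:
  16a + 4b + c = -55
  49a + 7b + c = -139
  100a + 10b + c = -259
Solving the system yields a = -2, b = -6, c = 1.
So P(s) = -2s^2 - 6s + 1.
Then P(8) = -175.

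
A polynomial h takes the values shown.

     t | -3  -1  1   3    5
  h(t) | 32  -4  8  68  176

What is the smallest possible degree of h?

Forward differences of the values at t = -3, -1, 1, 3, 5:
  h  : 32  -4  8  68  176
  Δ  : -36  12  60  108
  Δ^2: 48  48  48
  Δ^3: 0  0
  Δ^4: 0
The second differences are constant (48) and nonzero, while all higher differences vanish, so the minimal degree is 2.

2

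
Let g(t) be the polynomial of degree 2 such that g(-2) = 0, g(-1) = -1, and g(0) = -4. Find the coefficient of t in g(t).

-4

Write g(t) = at^2 + bt + c. Substituting each data point gives a linear system:
  4a - 2b + c = 0
  a - b + c = -1
  c = -4
Solving the system yields a = -1, b = -4, c = -4.
So g(t) = -t^2 - 4t - 4.
The coefficient of t is -4.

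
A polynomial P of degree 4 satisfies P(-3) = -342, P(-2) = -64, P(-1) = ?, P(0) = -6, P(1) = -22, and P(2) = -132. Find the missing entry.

-6

The 5 known points determine the degree-4 polynomial uniquely.
Write P(x) = ax^4 + bx^3 + cx^2 + dx + e. Substituting each data point gives a linear system:
  81a - 27b + 9c - 3d + e = -342
  16a - 8b + 4c - 2d + e = -64
  e = -6
  a + b + c + d + e = -22
  16a + 8b + 4c + 2d + e = -132
Solving the system yields a = -5, b = -3, c = -3, d = -5, e = -6.
So P(x) = -5x⁴ - 3x³ - 3x² - 5x - 6.
Then P(-1) = -6.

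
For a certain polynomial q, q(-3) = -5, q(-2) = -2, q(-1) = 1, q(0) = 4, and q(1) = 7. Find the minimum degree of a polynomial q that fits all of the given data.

Forward differences of the values at t = -3, -2, -1, 0, 1:
  q  : -5  -2  1  4  7
  Δ  : 3  3  3  3
  Δ^2: 0  0  0
  Δ^3: 0  0
  Δ^4: 0
The first differences are constant (3) and nonzero, while all higher differences vanish, so the minimal degree is 1.

1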